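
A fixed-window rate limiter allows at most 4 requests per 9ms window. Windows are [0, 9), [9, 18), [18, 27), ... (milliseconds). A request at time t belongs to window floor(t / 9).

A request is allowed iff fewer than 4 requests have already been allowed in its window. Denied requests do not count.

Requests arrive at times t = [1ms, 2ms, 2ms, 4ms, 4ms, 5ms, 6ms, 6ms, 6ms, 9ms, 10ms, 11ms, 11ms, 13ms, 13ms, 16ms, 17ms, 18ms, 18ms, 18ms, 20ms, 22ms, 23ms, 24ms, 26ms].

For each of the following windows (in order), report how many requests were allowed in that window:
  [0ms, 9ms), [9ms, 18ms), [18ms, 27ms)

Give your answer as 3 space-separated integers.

Processing requests:
  req#1 t=1ms (window 0): ALLOW
  req#2 t=2ms (window 0): ALLOW
  req#3 t=2ms (window 0): ALLOW
  req#4 t=4ms (window 0): ALLOW
  req#5 t=4ms (window 0): DENY
  req#6 t=5ms (window 0): DENY
  req#7 t=6ms (window 0): DENY
  req#8 t=6ms (window 0): DENY
  req#9 t=6ms (window 0): DENY
  req#10 t=9ms (window 1): ALLOW
  req#11 t=10ms (window 1): ALLOW
  req#12 t=11ms (window 1): ALLOW
  req#13 t=11ms (window 1): ALLOW
  req#14 t=13ms (window 1): DENY
  req#15 t=13ms (window 1): DENY
  req#16 t=16ms (window 1): DENY
  req#17 t=17ms (window 1): DENY
  req#18 t=18ms (window 2): ALLOW
  req#19 t=18ms (window 2): ALLOW
  req#20 t=18ms (window 2): ALLOW
  req#21 t=20ms (window 2): ALLOW
  req#22 t=22ms (window 2): DENY
  req#23 t=23ms (window 2): DENY
  req#24 t=24ms (window 2): DENY
  req#25 t=26ms (window 2): DENY

Allowed counts by window: 4 4 4

Answer: 4 4 4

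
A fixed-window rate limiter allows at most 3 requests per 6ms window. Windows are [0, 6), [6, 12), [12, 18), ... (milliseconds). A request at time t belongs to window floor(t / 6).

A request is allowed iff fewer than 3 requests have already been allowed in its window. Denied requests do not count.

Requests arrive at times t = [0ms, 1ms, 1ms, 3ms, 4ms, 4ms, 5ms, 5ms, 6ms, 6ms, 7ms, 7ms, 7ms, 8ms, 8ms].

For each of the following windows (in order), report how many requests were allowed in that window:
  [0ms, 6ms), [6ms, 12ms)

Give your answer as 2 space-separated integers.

Answer: 3 3

Derivation:
Processing requests:
  req#1 t=0ms (window 0): ALLOW
  req#2 t=1ms (window 0): ALLOW
  req#3 t=1ms (window 0): ALLOW
  req#4 t=3ms (window 0): DENY
  req#5 t=4ms (window 0): DENY
  req#6 t=4ms (window 0): DENY
  req#7 t=5ms (window 0): DENY
  req#8 t=5ms (window 0): DENY
  req#9 t=6ms (window 1): ALLOW
  req#10 t=6ms (window 1): ALLOW
  req#11 t=7ms (window 1): ALLOW
  req#12 t=7ms (window 1): DENY
  req#13 t=7ms (window 1): DENY
  req#14 t=8ms (window 1): DENY
  req#15 t=8ms (window 1): DENY

Allowed counts by window: 3 3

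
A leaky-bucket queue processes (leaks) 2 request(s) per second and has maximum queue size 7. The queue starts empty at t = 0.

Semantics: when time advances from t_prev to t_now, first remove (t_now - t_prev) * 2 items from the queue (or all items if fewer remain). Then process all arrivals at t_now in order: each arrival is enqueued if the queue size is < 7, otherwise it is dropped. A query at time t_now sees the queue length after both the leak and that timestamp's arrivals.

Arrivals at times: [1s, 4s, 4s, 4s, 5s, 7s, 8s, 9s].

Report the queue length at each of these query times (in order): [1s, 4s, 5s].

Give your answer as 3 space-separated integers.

Queue lengths at query times:
  query t=1s: backlog = 1
  query t=4s: backlog = 3
  query t=5s: backlog = 2

Answer: 1 3 2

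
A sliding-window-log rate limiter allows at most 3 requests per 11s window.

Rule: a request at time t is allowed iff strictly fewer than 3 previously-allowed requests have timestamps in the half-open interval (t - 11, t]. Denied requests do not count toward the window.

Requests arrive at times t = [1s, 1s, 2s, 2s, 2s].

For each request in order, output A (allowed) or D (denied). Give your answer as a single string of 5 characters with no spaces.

Tracking allowed requests in the window:
  req#1 t=1s: ALLOW
  req#2 t=1s: ALLOW
  req#3 t=2s: ALLOW
  req#4 t=2s: DENY
  req#5 t=2s: DENY

Answer: AAADD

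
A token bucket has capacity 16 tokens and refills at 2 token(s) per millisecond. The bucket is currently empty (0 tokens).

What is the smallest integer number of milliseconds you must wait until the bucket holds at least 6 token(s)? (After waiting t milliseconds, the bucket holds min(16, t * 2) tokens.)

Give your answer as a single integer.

Need t * 2 >= 6, so t >= 6/2.
Smallest integer t = ceil(6/2) = 3.

Answer: 3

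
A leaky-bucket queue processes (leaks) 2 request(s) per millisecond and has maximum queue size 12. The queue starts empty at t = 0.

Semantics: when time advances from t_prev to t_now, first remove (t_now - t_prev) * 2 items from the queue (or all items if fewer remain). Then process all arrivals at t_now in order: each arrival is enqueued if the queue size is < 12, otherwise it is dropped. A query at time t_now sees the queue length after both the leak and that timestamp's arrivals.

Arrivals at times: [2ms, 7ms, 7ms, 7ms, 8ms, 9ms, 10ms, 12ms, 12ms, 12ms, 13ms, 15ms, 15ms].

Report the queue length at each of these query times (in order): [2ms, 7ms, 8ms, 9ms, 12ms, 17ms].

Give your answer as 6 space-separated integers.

Answer: 1 3 2 1 3 0

Derivation:
Queue lengths at query times:
  query t=2ms: backlog = 1
  query t=7ms: backlog = 3
  query t=8ms: backlog = 2
  query t=9ms: backlog = 1
  query t=12ms: backlog = 3
  query t=17ms: backlog = 0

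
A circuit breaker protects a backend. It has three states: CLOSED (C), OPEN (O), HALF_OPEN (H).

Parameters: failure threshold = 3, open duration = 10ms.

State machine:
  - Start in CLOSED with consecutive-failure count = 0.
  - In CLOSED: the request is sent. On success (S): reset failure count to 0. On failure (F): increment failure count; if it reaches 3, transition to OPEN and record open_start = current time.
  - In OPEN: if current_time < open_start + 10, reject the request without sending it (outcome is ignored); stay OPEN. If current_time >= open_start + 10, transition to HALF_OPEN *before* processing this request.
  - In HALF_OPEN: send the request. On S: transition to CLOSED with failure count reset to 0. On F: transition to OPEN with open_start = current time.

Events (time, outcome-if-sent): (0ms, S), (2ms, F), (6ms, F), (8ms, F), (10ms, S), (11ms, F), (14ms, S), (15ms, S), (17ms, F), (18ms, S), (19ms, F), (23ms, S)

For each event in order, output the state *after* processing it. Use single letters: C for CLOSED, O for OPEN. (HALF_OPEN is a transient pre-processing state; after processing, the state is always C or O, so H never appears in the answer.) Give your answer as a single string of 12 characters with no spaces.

Answer: CCCOOOOOOCCC

Derivation:
State after each event:
  event#1 t=0ms outcome=S: state=CLOSED
  event#2 t=2ms outcome=F: state=CLOSED
  event#3 t=6ms outcome=F: state=CLOSED
  event#4 t=8ms outcome=F: state=OPEN
  event#5 t=10ms outcome=S: state=OPEN
  event#6 t=11ms outcome=F: state=OPEN
  event#7 t=14ms outcome=S: state=OPEN
  event#8 t=15ms outcome=S: state=OPEN
  event#9 t=17ms outcome=F: state=OPEN
  event#10 t=18ms outcome=S: state=CLOSED
  event#11 t=19ms outcome=F: state=CLOSED
  event#12 t=23ms outcome=S: state=CLOSED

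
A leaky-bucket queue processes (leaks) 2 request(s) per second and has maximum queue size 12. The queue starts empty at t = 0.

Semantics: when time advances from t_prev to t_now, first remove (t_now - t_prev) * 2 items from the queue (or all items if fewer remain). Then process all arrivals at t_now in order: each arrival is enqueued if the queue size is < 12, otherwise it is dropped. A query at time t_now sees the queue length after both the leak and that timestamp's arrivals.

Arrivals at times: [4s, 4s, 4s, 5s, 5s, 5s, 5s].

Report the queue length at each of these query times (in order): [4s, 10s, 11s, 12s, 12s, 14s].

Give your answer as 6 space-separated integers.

Queue lengths at query times:
  query t=4s: backlog = 3
  query t=10s: backlog = 0
  query t=11s: backlog = 0
  query t=12s: backlog = 0
  query t=12s: backlog = 0
  query t=14s: backlog = 0

Answer: 3 0 0 0 0 0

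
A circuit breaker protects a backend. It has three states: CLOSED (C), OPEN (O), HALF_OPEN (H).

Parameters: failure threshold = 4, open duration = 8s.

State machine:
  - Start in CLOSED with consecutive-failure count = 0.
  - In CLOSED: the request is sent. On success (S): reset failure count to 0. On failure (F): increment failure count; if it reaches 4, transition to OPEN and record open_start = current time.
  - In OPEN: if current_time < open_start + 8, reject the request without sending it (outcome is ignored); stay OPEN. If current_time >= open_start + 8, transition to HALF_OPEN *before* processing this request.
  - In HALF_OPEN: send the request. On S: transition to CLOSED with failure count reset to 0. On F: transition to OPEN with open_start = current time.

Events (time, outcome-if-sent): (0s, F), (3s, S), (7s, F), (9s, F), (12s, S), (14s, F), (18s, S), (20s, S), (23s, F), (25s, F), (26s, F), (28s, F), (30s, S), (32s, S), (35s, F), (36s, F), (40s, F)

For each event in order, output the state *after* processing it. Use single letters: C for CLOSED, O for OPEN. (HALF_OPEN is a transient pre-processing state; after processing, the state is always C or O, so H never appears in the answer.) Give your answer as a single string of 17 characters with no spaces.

Answer: CCCCCCCCCCCOOOOOO

Derivation:
State after each event:
  event#1 t=0s outcome=F: state=CLOSED
  event#2 t=3s outcome=S: state=CLOSED
  event#3 t=7s outcome=F: state=CLOSED
  event#4 t=9s outcome=F: state=CLOSED
  event#5 t=12s outcome=S: state=CLOSED
  event#6 t=14s outcome=F: state=CLOSED
  event#7 t=18s outcome=S: state=CLOSED
  event#8 t=20s outcome=S: state=CLOSED
  event#9 t=23s outcome=F: state=CLOSED
  event#10 t=25s outcome=F: state=CLOSED
  event#11 t=26s outcome=F: state=CLOSED
  event#12 t=28s outcome=F: state=OPEN
  event#13 t=30s outcome=S: state=OPEN
  event#14 t=32s outcome=S: state=OPEN
  event#15 t=35s outcome=F: state=OPEN
  event#16 t=36s outcome=F: state=OPEN
  event#17 t=40s outcome=F: state=OPEN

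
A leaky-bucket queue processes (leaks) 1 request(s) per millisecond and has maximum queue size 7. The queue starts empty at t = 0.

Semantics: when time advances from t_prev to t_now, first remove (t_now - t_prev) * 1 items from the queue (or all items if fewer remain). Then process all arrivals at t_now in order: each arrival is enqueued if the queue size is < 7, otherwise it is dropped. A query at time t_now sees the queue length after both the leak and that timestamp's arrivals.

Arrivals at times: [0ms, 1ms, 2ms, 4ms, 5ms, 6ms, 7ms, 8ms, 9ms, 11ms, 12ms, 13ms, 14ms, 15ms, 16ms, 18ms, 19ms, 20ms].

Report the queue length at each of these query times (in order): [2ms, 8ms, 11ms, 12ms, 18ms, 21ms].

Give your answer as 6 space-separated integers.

Answer: 1 1 1 1 1 0

Derivation:
Queue lengths at query times:
  query t=2ms: backlog = 1
  query t=8ms: backlog = 1
  query t=11ms: backlog = 1
  query t=12ms: backlog = 1
  query t=18ms: backlog = 1
  query t=21ms: backlog = 0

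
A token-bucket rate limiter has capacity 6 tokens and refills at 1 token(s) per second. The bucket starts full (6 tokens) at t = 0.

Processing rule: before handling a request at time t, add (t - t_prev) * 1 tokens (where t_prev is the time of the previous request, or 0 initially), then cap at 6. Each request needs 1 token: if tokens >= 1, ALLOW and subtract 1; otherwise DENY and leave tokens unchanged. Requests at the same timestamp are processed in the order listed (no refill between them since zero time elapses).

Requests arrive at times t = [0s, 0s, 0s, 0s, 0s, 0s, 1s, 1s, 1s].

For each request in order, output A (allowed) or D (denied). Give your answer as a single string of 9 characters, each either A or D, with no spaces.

Simulating step by step:
  req#1 t=0s: ALLOW
  req#2 t=0s: ALLOW
  req#3 t=0s: ALLOW
  req#4 t=0s: ALLOW
  req#5 t=0s: ALLOW
  req#6 t=0s: ALLOW
  req#7 t=1s: ALLOW
  req#8 t=1s: DENY
  req#9 t=1s: DENY

Answer: AAAAAAADD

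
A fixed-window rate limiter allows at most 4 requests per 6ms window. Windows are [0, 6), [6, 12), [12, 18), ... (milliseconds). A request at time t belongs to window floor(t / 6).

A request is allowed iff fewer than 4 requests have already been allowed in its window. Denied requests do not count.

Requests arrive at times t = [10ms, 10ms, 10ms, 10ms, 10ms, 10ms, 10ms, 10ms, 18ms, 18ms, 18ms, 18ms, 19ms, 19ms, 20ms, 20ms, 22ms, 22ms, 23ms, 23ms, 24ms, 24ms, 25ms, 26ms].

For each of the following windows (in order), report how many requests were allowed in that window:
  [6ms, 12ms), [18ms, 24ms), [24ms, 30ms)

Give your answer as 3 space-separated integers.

Processing requests:
  req#1 t=10ms (window 1): ALLOW
  req#2 t=10ms (window 1): ALLOW
  req#3 t=10ms (window 1): ALLOW
  req#4 t=10ms (window 1): ALLOW
  req#5 t=10ms (window 1): DENY
  req#6 t=10ms (window 1): DENY
  req#7 t=10ms (window 1): DENY
  req#8 t=10ms (window 1): DENY
  req#9 t=18ms (window 3): ALLOW
  req#10 t=18ms (window 3): ALLOW
  req#11 t=18ms (window 3): ALLOW
  req#12 t=18ms (window 3): ALLOW
  req#13 t=19ms (window 3): DENY
  req#14 t=19ms (window 3): DENY
  req#15 t=20ms (window 3): DENY
  req#16 t=20ms (window 3): DENY
  req#17 t=22ms (window 3): DENY
  req#18 t=22ms (window 3): DENY
  req#19 t=23ms (window 3): DENY
  req#20 t=23ms (window 3): DENY
  req#21 t=24ms (window 4): ALLOW
  req#22 t=24ms (window 4): ALLOW
  req#23 t=25ms (window 4): ALLOW
  req#24 t=26ms (window 4): ALLOW

Allowed counts by window: 4 4 4

Answer: 4 4 4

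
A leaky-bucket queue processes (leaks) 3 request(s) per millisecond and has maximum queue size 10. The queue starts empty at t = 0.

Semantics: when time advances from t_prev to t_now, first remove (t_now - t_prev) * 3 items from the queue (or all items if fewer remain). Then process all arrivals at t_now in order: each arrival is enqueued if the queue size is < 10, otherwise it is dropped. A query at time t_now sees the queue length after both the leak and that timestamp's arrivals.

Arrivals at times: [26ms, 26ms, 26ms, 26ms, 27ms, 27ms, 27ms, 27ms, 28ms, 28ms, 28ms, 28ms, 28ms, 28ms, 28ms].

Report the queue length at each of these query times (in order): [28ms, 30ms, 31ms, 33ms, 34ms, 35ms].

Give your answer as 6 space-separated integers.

Answer: 9 3 0 0 0 0

Derivation:
Queue lengths at query times:
  query t=28ms: backlog = 9
  query t=30ms: backlog = 3
  query t=31ms: backlog = 0
  query t=33ms: backlog = 0
  query t=34ms: backlog = 0
  query t=35ms: backlog = 0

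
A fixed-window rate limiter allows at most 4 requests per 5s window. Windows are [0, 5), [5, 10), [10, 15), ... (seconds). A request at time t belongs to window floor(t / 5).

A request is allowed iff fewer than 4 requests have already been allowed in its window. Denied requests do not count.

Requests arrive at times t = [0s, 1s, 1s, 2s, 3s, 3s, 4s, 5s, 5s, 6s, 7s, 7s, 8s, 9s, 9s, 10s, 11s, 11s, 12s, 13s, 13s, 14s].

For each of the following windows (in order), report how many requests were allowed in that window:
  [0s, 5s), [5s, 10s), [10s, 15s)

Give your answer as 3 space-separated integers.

Answer: 4 4 4

Derivation:
Processing requests:
  req#1 t=0s (window 0): ALLOW
  req#2 t=1s (window 0): ALLOW
  req#3 t=1s (window 0): ALLOW
  req#4 t=2s (window 0): ALLOW
  req#5 t=3s (window 0): DENY
  req#6 t=3s (window 0): DENY
  req#7 t=4s (window 0): DENY
  req#8 t=5s (window 1): ALLOW
  req#9 t=5s (window 1): ALLOW
  req#10 t=6s (window 1): ALLOW
  req#11 t=7s (window 1): ALLOW
  req#12 t=7s (window 1): DENY
  req#13 t=8s (window 1): DENY
  req#14 t=9s (window 1): DENY
  req#15 t=9s (window 1): DENY
  req#16 t=10s (window 2): ALLOW
  req#17 t=11s (window 2): ALLOW
  req#18 t=11s (window 2): ALLOW
  req#19 t=12s (window 2): ALLOW
  req#20 t=13s (window 2): DENY
  req#21 t=13s (window 2): DENY
  req#22 t=14s (window 2): DENY

Allowed counts by window: 4 4 4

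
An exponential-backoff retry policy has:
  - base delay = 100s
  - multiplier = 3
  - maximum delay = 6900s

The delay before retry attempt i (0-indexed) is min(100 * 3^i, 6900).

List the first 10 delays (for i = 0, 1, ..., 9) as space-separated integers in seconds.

Computing each delay:
  i=0: min(100*3^0, 6900) = 100
  i=1: min(100*3^1, 6900) = 300
  i=2: min(100*3^2, 6900) = 900
  i=3: min(100*3^3, 6900) = 2700
  i=4: min(100*3^4, 6900) = 6900
  i=5: min(100*3^5, 6900) = 6900
  i=6: min(100*3^6, 6900) = 6900
  i=7: min(100*3^7, 6900) = 6900
  i=8: min(100*3^8, 6900) = 6900
  i=9: min(100*3^9, 6900) = 6900

Answer: 100 300 900 2700 6900 6900 6900 6900 6900 6900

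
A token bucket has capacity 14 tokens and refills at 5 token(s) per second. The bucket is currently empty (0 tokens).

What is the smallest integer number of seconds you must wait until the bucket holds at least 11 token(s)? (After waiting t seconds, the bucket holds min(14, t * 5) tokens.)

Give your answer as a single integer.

Answer: 3

Derivation:
Need t * 5 >= 11, so t >= 11/5.
Smallest integer t = ceil(11/5) = 3.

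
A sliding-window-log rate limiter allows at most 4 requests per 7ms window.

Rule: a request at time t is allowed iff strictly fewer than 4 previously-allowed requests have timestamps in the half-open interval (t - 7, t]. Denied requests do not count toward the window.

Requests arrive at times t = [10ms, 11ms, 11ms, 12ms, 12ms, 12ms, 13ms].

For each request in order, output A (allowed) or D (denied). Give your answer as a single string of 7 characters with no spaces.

Answer: AAAADDD

Derivation:
Tracking allowed requests in the window:
  req#1 t=10ms: ALLOW
  req#2 t=11ms: ALLOW
  req#3 t=11ms: ALLOW
  req#4 t=12ms: ALLOW
  req#5 t=12ms: DENY
  req#6 t=12ms: DENY
  req#7 t=13ms: DENY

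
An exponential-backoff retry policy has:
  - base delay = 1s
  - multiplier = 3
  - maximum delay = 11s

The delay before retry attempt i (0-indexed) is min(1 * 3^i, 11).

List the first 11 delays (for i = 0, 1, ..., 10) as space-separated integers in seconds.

Answer: 1 3 9 11 11 11 11 11 11 11 11

Derivation:
Computing each delay:
  i=0: min(1*3^0, 11) = 1
  i=1: min(1*3^1, 11) = 3
  i=2: min(1*3^2, 11) = 9
  i=3: min(1*3^3, 11) = 11
  i=4: min(1*3^4, 11) = 11
  i=5: min(1*3^5, 11) = 11
  i=6: min(1*3^6, 11) = 11
  i=7: min(1*3^7, 11) = 11
  i=8: min(1*3^8, 11) = 11
  i=9: min(1*3^9, 11) = 11
  i=10: min(1*3^10, 11) = 11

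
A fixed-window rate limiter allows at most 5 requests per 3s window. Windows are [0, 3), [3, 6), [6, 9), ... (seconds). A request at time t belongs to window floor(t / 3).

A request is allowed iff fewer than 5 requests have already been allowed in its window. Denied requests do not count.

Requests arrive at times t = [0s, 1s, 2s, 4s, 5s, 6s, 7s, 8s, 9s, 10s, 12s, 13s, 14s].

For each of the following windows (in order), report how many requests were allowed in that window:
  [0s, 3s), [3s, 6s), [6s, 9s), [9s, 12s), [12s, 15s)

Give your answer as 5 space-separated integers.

Answer: 3 2 3 2 3

Derivation:
Processing requests:
  req#1 t=0s (window 0): ALLOW
  req#2 t=1s (window 0): ALLOW
  req#3 t=2s (window 0): ALLOW
  req#4 t=4s (window 1): ALLOW
  req#5 t=5s (window 1): ALLOW
  req#6 t=6s (window 2): ALLOW
  req#7 t=7s (window 2): ALLOW
  req#8 t=8s (window 2): ALLOW
  req#9 t=9s (window 3): ALLOW
  req#10 t=10s (window 3): ALLOW
  req#11 t=12s (window 4): ALLOW
  req#12 t=13s (window 4): ALLOW
  req#13 t=14s (window 4): ALLOW

Allowed counts by window: 3 2 3 2 3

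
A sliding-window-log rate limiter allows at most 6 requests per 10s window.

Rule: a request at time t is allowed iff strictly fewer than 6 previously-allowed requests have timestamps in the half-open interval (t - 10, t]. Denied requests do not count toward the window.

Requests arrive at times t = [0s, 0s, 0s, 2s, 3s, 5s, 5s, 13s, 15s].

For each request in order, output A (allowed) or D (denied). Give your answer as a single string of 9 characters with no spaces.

Answer: AAAAAADAA

Derivation:
Tracking allowed requests in the window:
  req#1 t=0s: ALLOW
  req#2 t=0s: ALLOW
  req#3 t=0s: ALLOW
  req#4 t=2s: ALLOW
  req#5 t=3s: ALLOW
  req#6 t=5s: ALLOW
  req#7 t=5s: DENY
  req#8 t=13s: ALLOW
  req#9 t=15s: ALLOW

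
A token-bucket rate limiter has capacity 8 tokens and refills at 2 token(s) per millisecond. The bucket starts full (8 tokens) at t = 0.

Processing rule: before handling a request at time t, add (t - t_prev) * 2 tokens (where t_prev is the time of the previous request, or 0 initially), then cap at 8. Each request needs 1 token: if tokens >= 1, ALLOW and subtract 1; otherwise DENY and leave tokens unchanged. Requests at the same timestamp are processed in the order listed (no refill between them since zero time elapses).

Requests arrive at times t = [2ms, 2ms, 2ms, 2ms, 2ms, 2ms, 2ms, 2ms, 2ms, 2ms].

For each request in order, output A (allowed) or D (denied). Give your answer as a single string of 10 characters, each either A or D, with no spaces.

Simulating step by step:
  req#1 t=2ms: ALLOW
  req#2 t=2ms: ALLOW
  req#3 t=2ms: ALLOW
  req#4 t=2ms: ALLOW
  req#5 t=2ms: ALLOW
  req#6 t=2ms: ALLOW
  req#7 t=2ms: ALLOW
  req#8 t=2ms: ALLOW
  req#9 t=2ms: DENY
  req#10 t=2ms: DENY

Answer: AAAAAAAADD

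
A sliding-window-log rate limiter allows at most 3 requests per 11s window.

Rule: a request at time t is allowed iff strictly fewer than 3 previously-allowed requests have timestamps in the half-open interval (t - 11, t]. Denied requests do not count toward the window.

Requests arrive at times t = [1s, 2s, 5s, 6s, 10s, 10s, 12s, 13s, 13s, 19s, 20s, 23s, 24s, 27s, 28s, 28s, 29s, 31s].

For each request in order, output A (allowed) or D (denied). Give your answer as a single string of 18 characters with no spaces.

Tracking allowed requests in the window:
  req#1 t=1s: ALLOW
  req#2 t=2s: ALLOW
  req#3 t=5s: ALLOW
  req#4 t=6s: DENY
  req#5 t=10s: DENY
  req#6 t=10s: DENY
  req#7 t=12s: ALLOW
  req#8 t=13s: ALLOW
  req#9 t=13s: DENY
  req#10 t=19s: ALLOW
  req#11 t=20s: DENY
  req#12 t=23s: ALLOW
  req#13 t=24s: ALLOW
  req#14 t=27s: DENY
  req#15 t=28s: DENY
  req#16 t=28s: DENY
  req#17 t=29s: DENY
  req#18 t=31s: ALLOW

Answer: AAADDDAADADAADDDDA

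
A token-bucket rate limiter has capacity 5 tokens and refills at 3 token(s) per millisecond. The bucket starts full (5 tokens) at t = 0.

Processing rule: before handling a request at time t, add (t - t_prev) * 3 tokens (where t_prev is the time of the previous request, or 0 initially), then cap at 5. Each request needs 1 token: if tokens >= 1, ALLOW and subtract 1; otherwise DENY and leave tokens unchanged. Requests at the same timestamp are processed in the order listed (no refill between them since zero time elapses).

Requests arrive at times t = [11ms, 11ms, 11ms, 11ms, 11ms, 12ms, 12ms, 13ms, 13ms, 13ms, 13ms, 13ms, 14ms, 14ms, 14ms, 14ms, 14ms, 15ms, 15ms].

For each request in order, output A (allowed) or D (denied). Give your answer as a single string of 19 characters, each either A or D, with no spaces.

Answer: AAAAAAAAAAADAAADDAA

Derivation:
Simulating step by step:
  req#1 t=11ms: ALLOW
  req#2 t=11ms: ALLOW
  req#3 t=11ms: ALLOW
  req#4 t=11ms: ALLOW
  req#5 t=11ms: ALLOW
  req#6 t=12ms: ALLOW
  req#7 t=12ms: ALLOW
  req#8 t=13ms: ALLOW
  req#9 t=13ms: ALLOW
  req#10 t=13ms: ALLOW
  req#11 t=13ms: ALLOW
  req#12 t=13ms: DENY
  req#13 t=14ms: ALLOW
  req#14 t=14ms: ALLOW
  req#15 t=14ms: ALLOW
  req#16 t=14ms: DENY
  req#17 t=14ms: DENY
  req#18 t=15ms: ALLOW
  req#19 t=15ms: ALLOW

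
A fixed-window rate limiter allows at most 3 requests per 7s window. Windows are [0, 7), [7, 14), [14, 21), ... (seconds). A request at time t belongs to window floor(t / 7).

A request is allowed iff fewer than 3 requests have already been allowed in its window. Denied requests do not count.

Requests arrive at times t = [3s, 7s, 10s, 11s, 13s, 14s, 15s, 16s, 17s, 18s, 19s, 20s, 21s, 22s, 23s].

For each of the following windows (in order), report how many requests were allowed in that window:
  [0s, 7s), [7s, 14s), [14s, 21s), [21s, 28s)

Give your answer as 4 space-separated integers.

Processing requests:
  req#1 t=3s (window 0): ALLOW
  req#2 t=7s (window 1): ALLOW
  req#3 t=10s (window 1): ALLOW
  req#4 t=11s (window 1): ALLOW
  req#5 t=13s (window 1): DENY
  req#6 t=14s (window 2): ALLOW
  req#7 t=15s (window 2): ALLOW
  req#8 t=16s (window 2): ALLOW
  req#9 t=17s (window 2): DENY
  req#10 t=18s (window 2): DENY
  req#11 t=19s (window 2): DENY
  req#12 t=20s (window 2): DENY
  req#13 t=21s (window 3): ALLOW
  req#14 t=22s (window 3): ALLOW
  req#15 t=23s (window 3): ALLOW

Allowed counts by window: 1 3 3 3

Answer: 1 3 3 3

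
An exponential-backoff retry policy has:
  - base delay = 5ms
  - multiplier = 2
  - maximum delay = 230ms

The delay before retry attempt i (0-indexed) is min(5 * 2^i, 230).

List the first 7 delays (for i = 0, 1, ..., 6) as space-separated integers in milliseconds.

Answer: 5 10 20 40 80 160 230

Derivation:
Computing each delay:
  i=0: min(5*2^0, 230) = 5
  i=1: min(5*2^1, 230) = 10
  i=2: min(5*2^2, 230) = 20
  i=3: min(5*2^3, 230) = 40
  i=4: min(5*2^4, 230) = 80
  i=5: min(5*2^5, 230) = 160
  i=6: min(5*2^6, 230) = 230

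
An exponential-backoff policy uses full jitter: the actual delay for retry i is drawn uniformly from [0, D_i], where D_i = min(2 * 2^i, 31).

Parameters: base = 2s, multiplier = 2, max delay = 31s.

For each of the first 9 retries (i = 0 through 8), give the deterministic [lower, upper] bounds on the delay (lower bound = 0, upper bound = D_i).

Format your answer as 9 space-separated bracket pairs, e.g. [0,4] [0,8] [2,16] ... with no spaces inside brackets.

Answer: [0,2] [0,4] [0,8] [0,16] [0,31] [0,31] [0,31] [0,31] [0,31]

Derivation:
Computing bounds per retry:
  i=0: D_i=min(2*2^0,31)=2, bounds=[0,2]
  i=1: D_i=min(2*2^1,31)=4, bounds=[0,4]
  i=2: D_i=min(2*2^2,31)=8, bounds=[0,8]
  i=3: D_i=min(2*2^3,31)=16, bounds=[0,16]
  i=4: D_i=min(2*2^4,31)=31, bounds=[0,31]
  i=5: D_i=min(2*2^5,31)=31, bounds=[0,31]
  i=6: D_i=min(2*2^6,31)=31, bounds=[0,31]
  i=7: D_i=min(2*2^7,31)=31, bounds=[0,31]
  i=8: D_i=min(2*2^8,31)=31, bounds=[0,31]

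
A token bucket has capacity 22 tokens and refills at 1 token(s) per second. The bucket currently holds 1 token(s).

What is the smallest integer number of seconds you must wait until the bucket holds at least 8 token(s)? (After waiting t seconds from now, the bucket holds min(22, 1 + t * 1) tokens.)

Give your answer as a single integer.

Answer: 7

Derivation:
Need 1 + t * 1 >= 8, so t >= 7/1.
Smallest integer t = ceil(7/1) = 7.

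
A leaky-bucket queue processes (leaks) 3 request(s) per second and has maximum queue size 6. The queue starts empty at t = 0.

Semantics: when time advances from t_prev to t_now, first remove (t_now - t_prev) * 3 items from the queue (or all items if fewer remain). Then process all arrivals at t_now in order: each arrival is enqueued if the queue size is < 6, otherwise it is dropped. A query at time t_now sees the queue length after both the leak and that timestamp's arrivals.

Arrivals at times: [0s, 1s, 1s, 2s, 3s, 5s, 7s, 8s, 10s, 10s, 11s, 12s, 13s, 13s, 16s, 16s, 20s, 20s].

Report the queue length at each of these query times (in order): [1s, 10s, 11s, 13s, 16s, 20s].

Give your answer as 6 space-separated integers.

Queue lengths at query times:
  query t=1s: backlog = 2
  query t=10s: backlog = 2
  query t=11s: backlog = 1
  query t=13s: backlog = 2
  query t=16s: backlog = 2
  query t=20s: backlog = 2

Answer: 2 2 1 2 2 2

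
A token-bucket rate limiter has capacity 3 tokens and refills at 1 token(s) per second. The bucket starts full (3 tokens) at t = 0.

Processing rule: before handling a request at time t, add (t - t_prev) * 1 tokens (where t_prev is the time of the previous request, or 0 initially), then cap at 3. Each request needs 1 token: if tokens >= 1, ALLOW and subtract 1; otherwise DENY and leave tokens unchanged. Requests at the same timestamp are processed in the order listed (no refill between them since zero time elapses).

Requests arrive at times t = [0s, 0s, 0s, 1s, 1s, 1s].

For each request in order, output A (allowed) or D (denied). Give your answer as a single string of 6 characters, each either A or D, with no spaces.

Answer: AAAADD

Derivation:
Simulating step by step:
  req#1 t=0s: ALLOW
  req#2 t=0s: ALLOW
  req#3 t=0s: ALLOW
  req#4 t=1s: ALLOW
  req#5 t=1s: DENY
  req#6 t=1s: DENY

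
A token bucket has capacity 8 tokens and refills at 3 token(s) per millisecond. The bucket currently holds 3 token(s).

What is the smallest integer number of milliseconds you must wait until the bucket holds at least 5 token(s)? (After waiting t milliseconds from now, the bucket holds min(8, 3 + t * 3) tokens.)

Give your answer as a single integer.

Need 3 + t * 3 >= 5, so t >= 2/3.
Smallest integer t = ceil(2/3) = 1.

Answer: 1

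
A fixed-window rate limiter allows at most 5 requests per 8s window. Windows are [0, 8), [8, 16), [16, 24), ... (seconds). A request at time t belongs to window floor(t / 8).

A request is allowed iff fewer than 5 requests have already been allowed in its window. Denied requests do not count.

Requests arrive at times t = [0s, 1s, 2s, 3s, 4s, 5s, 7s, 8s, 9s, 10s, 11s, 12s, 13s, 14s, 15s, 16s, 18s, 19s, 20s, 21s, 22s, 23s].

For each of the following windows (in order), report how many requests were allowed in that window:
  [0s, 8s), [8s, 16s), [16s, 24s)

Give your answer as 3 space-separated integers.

Answer: 5 5 5

Derivation:
Processing requests:
  req#1 t=0s (window 0): ALLOW
  req#2 t=1s (window 0): ALLOW
  req#3 t=2s (window 0): ALLOW
  req#4 t=3s (window 0): ALLOW
  req#5 t=4s (window 0): ALLOW
  req#6 t=5s (window 0): DENY
  req#7 t=7s (window 0): DENY
  req#8 t=8s (window 1): ALLOW
  req#9 t=9s (window 1): ALLOW
  req#10 t=10s (window 1): ALLOW
  req#11 t=11s (window 1): ALLOW
  req#12 t=12s (window 1): ALLOW
  req#13 t=13s (window 1): DENY
  req#14 t=14s (window 1): DENY
  req#15 t=15s (window 1): DENY
  req#16 t=16s (window 2): ALLOW
  req#17 t=18s (window 2): ALLOW
  req#18 t=19s (window 2): ALLOW
  req#19 t=20s (window 2): ALLOW
  req#20 t=21s (window 2): ALLOW
  req#21 t=22s (window 2): DENY
  req#22 t=23s (window 2): DENY

Allowed counts by window: 5 5 5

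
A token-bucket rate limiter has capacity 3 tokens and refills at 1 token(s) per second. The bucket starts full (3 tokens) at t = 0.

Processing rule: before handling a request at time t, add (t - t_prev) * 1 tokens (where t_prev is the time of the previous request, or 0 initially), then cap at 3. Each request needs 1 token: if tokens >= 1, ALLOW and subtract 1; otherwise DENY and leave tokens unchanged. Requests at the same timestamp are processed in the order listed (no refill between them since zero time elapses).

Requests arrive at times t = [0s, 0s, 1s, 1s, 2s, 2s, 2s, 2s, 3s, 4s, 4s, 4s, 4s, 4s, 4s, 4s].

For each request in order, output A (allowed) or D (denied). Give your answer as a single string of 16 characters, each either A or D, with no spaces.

Answer: AAAAADDDAADDDDDD

Derivation:
Simulating step by step:
  req#1 t=0s: ALLOW
  req#2 t=0s: ALLOW
  req#3 t=1s: ALLOW
  req#4 t=1s: ALLOW
  req#5 t=2s: ALLOW
  req#6 t=2s: DENY
  req#7 t=2s: DENY
  req#8 t=2s: DENY
  req#9 t=3s: ALLOW
  req#10 t=4s: ALLOW
  req#11 t=4s: DENY
  req#12 t=4s: DENY
  req#13 t=4s: DENY
  req#14 t=4s: DENY
  req#15 t=4s: DENY
  req#16 t=4s: DENY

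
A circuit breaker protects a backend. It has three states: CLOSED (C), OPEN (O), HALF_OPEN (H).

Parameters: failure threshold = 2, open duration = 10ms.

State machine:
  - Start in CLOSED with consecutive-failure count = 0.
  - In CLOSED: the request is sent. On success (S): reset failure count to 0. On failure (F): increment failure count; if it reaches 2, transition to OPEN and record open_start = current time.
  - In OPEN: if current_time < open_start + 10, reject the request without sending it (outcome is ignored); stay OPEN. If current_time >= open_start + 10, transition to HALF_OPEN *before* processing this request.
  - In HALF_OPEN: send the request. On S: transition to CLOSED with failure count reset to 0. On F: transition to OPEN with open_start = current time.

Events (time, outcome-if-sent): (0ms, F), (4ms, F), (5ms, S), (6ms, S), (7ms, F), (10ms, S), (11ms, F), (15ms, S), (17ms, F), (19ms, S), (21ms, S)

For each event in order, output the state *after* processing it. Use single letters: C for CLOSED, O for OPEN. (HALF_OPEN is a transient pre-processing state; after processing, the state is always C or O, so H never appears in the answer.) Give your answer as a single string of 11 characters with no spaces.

State after each event:
  event#1 t=0ms outcome=F: state=CLOSED
  event#2 t=4ms outcome=F: state=OPEN
  event#3 t=5ms outcome=S: state=OPEN
  event#4 t=6ms outcome=S: state=OPEN
  event#5 t=7ms outcome=F: state=OPEN
  event#6 t=10ms outcome=S: state=OPEN
  event#7 t=11ms outcome=F: state=OPEN
  event#8 t=15ms outcome=S: state=CLOSED
  event#9 t=17ms outcome=F: state=CLOSED
  event#10 t=19ms outcome=S: state=CLOSED
  event#11 t=21ms outcome=S: state=CLOSED

Answer: COOOOOOCCCC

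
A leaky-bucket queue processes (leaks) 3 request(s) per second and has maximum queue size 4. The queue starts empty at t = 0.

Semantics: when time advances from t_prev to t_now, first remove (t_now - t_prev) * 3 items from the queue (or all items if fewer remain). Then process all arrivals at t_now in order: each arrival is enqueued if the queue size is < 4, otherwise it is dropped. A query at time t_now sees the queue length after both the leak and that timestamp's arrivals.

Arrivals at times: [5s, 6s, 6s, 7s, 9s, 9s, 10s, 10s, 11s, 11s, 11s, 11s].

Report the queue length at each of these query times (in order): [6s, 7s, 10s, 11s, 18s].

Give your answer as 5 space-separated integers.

Queue lengths at query times:
  query t=6s: backlog = 2
  query t=7s: backlog = 1
  query t=10s: backlog = 2
  query t=11s: backlog = 4
  query t=18s: backlog = 0

Answer: 2 1 2 4 0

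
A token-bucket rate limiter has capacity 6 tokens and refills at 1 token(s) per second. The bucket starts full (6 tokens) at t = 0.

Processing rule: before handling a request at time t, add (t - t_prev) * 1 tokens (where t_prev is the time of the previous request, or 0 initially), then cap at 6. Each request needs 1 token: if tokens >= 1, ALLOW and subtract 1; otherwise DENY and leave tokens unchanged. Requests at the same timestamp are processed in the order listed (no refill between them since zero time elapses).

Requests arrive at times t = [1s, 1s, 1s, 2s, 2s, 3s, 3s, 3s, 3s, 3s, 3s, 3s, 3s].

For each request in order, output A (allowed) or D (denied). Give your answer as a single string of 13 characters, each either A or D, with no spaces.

Answer: AAAAAAAADDDDD

Derivation:
Simulating step by step:
  req#1 t=1s: ALLOW
  req#2 t=1s: ALLOW
  req#3 t=1s: ALLOW
  req#4 t=2s: ALLOW
  req#5 t=2s: ALLOW
  req#6 t=3s: ALLOW
  req#7 t=3s: ALLOW
  req#8 t=3s: ALLOW
  req#9 t=3s: DENY
  req#10 t=3s: DENY
  req#11 t=3s: DENY
  req#12 t=3s: DENY
  req#13 t=3s: DENY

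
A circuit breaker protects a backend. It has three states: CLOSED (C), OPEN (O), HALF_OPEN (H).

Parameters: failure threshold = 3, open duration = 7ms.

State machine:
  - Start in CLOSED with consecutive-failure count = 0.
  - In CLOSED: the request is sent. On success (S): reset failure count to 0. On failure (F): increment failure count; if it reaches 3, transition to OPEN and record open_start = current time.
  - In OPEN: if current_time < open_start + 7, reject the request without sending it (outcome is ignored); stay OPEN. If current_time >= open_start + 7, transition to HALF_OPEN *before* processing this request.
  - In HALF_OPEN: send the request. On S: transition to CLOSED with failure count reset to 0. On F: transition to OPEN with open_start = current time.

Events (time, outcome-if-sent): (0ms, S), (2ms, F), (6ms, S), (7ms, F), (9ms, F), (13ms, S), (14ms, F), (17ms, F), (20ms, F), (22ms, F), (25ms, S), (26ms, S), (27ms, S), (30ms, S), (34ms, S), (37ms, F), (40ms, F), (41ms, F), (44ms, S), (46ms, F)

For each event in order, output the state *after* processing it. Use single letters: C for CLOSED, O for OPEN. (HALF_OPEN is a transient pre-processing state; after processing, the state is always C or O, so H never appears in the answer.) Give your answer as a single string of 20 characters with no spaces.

Answer: CCCCCCCCOOOOCCCCCOOO

Derivation:
State after each event:
  event#1 t=0ms outcome=S: state=CLOSED
  event#2 t=2ms outcome=F: state=CLOSED
  event#3 t=6ms outcome=S: state=CLOSED
  event#4 t=7ms outcome=F: state=CLOSED
  event#5 t=9ms outcome=F: state=CLOSED
  event#6 t=13ms outcome=S: state=CLOSED
  event#7 t=14ms outcome=F: state=CLOSED
  event#8 t=17ms outcome=F: state=CLOSED
  event#9 t=20ms outcome=F: state=OPEN
  event#10 t=22ms outcome=F: state=OPEN
  event#11 t=25ms outcome=S: state=OPEN
  event#12 t=26ms outcome=S: state=OPEN
  event#13 t=27ms outcome=S: state=CLOSED
  event#14 t=30ms outcome=S: state=CLOSED
  event#15 t=34ms outcome=S: state=CLOSED
  event#16 t=37ms outcome=F: state=CLOSED
  event#17 t=40ms outcome=F: state=CLOSED
  event#18 t=41ms outcome=F: state=OPEN
  event#19 t=44ms outcome=S: state=OPEN
  event#20 t=46ms outcome=F: state=OPEN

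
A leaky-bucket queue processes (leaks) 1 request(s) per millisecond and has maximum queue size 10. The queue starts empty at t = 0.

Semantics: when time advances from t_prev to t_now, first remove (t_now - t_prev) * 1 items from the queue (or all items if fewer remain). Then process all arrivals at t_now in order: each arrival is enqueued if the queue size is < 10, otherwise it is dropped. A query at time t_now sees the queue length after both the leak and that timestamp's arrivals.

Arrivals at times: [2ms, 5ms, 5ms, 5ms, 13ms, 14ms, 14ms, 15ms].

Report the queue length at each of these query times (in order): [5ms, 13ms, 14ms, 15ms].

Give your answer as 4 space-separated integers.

Answer: 3 1 2 2

Derivation:
Queue lengths at query times:
  query t=5ms: backlog = 3
  query t=13ms: backlog = 1
  query t=14ms: backlog = 2
  query t=15ms: backlog = 2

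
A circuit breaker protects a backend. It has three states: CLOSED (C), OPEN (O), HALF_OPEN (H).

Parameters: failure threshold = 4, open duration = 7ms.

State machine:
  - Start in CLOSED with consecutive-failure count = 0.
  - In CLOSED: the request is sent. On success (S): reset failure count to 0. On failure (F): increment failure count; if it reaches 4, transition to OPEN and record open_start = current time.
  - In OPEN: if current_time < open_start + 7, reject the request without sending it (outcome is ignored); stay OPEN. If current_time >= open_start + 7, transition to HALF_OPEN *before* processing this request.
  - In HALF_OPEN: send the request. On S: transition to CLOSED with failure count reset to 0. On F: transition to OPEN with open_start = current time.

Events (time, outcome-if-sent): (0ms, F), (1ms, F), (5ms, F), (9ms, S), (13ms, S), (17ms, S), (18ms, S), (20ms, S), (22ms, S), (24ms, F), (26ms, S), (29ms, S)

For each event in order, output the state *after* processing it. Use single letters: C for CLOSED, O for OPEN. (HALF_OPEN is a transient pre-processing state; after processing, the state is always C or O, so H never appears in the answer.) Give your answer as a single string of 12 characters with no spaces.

State after each event:
  event#1 t=0ms outcome=F: state=CLOSED
  event#2 t=1ms outcome=F: state=CLOSED
  event#3 t=5ms outcome=F: state=CLOSED
  event#4 t=9ms outcome=S: state=CLOSED
  event#5 t=13ms outcome=S: state=CLOSED
  event#6 t=17ms outcome=S: state=CLOSED
  event#7 t=18ms outcome=S: state=CLOSED
  event#8 t=20ms outcome=S: state=CLOSED
  event#9 t=22ms outcome=S: state=CLOSED
  event#10 t=24ms outcome=F: state=CLOSED
  event#11 t=26ms outcome=S: state=CLOSED
  event#12 t=29ms outcome=S: state=CLOSED

Answer: CCCCCCCCCCCC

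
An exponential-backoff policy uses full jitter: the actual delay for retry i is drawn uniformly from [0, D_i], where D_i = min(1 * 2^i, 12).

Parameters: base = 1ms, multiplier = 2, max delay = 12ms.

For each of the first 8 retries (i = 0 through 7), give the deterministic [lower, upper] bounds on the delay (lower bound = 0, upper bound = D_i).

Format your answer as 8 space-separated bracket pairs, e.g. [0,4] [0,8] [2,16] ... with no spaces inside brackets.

Answer: [0,1] [0,2] [0,4] [0,8] [0,12] [0,12] [0,12] [0,12]

Derivation:
Computing bounds per retry:
  i=0: D_i=min(1*2^0,12)=1, bounds=[0,1]
  i=1: D_i=min(1*2^1,12)=2, bounds=[0,2]
  i=2: D_i=min(1*2^2,12)=4, bounds=[0,4]
  i=3: D_i=min(1*2^3,12)=8, bounds=[0,8]
  i=4: D_i=min(1*2^4,12)=12, bounds=[0,12]
  i=5: D_i=min(1*2^5,12)=12, bounds=[0,12]
  i=6: D_i=min(1*2^6,12)=12, bounds=[0,12]
  i=7: D_i=min(1*2^7,12)=12, bounds=[0,12]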